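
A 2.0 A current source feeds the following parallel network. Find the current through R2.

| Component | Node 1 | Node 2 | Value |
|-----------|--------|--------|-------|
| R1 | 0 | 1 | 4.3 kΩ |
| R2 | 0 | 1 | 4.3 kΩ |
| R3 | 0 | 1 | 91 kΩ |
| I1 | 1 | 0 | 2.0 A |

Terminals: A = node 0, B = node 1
All resistors sit directly between nodes 0 and 1, so they are in parallel and share one voltage V; the full source current 2 A splits among them.
1/R_par = 1/4300 + 1/4300 + 1/91000 = 0.0004761 S  =>  R_par = 2100 Ω
V = I × R_par = 2 × 2100 = 4201 V
I_R2 = V/R2 = 4201/4300 = 0.9769 A

Final answer: 0.9769 A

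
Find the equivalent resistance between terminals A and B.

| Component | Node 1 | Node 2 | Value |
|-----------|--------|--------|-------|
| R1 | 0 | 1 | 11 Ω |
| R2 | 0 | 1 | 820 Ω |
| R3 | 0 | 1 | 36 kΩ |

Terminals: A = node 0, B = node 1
Reduce the network between node 0 (A) and node 1 (B) by series/parallel combination:
  Rp1 = R1 ‖ R2 ‖ R3 (parallel, all between nodes 0 and 1) = 1/(1/11 + 1/820 + 1/36000) = 10.85 Ω
R_eq = 10.85 Ω

Final answer: 10.85 Ω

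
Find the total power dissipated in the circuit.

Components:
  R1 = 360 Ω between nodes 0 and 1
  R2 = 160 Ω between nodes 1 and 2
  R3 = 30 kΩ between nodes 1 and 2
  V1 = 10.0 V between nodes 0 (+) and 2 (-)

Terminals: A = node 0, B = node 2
Nodal analysis, taking node 2 as the 0 V reference.
Source V1 fixes V_0 = 10 V.
KCL at each unknown node (sum of currents leaving = 0; resistances in Ω):
  Node 1: (V_1 - 10)/360 + (V_1 - 0)/160 + (V_1 - 0)/30000 = 0
Collecting terms: 0.009061 × V_1 = 0.02778  =>  V_1 = 3.066 V
Power in each resistor, P = (ΔV)²/R:
  P_R1 = (10 - 3.066)²/360 = 0.1336 W
  P_R2 = (3.066 - 0)²/160 = 0.05874 W
  P_R3 = (3.066 - 0)²/30000 = 0.0003133 W
P_total = P_R1 + P_R2 + P_R3 = 0.1926 W

Final answer: 0.1926 W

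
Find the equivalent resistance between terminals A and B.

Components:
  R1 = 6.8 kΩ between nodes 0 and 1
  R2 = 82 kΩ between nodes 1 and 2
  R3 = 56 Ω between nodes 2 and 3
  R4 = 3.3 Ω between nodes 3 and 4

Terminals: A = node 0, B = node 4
Reduce the network between node 0 (A) and node 4 (B) by series/parallel combination:
  Rs1 = R1 + R2 (series, joined only at node 1) = 6800 + 82000 = 88800 Ω
  Rs2 = R3 + Rs1 (series, joined only at node 2) = 56 + 88800 = 88860 Ω
  Rs3 = R4 + Rs2 (series, joined only at node 3) = 3.3 + 88860 = 88860 Ω
R_eq = 88.86 kΩ

Final answer: 88.86 kΩ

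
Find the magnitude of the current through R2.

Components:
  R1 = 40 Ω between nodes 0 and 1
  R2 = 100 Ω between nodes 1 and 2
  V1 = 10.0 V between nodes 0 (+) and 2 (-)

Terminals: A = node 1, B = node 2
Nodal analysis, taking node 2 as the 0 V reference.
Source V1 fixes V_0 = 10 V.
KCL at each unknown node (sum of currents leaving = 0; resistances in Ω):
  Node 1: (V_1 - 10)/40 + (V_1 - 0)/100 = 0
Collecting terms: 0.035 × V_1 = 0.25  =>  V_1 = 7.143 V
I_R2 = (V_1 - V_2)/R2 = (7.143 - 0)/100 = 0.07143 A
|I_R2| = 0.07143 A

Final answer: |I_R2| = 0.07143 A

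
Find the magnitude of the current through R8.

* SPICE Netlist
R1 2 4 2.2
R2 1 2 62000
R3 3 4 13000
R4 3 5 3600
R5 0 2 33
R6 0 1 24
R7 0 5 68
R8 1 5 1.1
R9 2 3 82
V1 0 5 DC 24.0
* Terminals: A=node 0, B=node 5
Nodal analysis, taking node 5 as the 0 V reference.
Source V1 fixes V_0 = 24 V.
KCL at each unknown node (sum of currents leaving = 0; resistances in Ω):
  Node 1: (V_1 - V_2)/62000 + (V_1 - 24)/24 + (V_1 - 0)/1.1 = 0
  Node 2: (V_2 - V_4)/2.2 + (V_2 - V_1)/62000 + (V_2 - 24)/33 + (V_2 - V_3)/82 = 0
  Node 3: (V_3 - V_4)/13000 + (V_3 - 0)/3600 + (V_3 - V_2)/82 = 0
  Node 4: (V_4 - V_2)/2.2 + (V_4 - V_3)/13000 = 0
Collecting terms (coefficients in siemens):
  0.9508·V_1 - 0.00001613·V_2 = 1
  0.4971·V_2 - 0.00001613·V_1 - 0.0122·V_3 - 0.4545·V_4 = 0.7273
  0.01255·V_3 - 0.0122·V_2 - 0.00007692·V_4 = 0
  0.4546·V_4 - 0.4545·V_2 - 0.00007692·V_3 = 0
Solving these 4 simultaneous equations (Gaussian elimination) gives:
  V_1 = 1.052 V, V_2 = 23.77 V, V_3 = 23.25 V, V_4 = 23.77 V
I_R8 = (V_1 - V_5)/R8 = (1.052 - 0)/1.1 = 0.9565 A
|I_R8| = 0.9565 A

Final answer: |I_R8| = 0.9565 A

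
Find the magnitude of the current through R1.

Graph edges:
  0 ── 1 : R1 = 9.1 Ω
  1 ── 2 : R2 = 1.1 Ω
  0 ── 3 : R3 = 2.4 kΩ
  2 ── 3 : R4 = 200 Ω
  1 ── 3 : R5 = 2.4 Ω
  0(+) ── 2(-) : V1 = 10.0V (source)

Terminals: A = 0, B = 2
Nodal analysis, taking node 2 as the 0 V reference.
Source V1 fixes V_0 = 10 V.
KCL at each unknown node (sum of currents leaving = 0; resistances in Ω):
  Node 1: (V_1 - 10)/9.1 + (V_1 - 0)/1.1 + (V_1 - V_3)/2.4 = 0
  Node 3: (V_3 - 10)/2400 + (V_3 - 0)/200 + (V_3 - V_1)/2.4 = 0
Collecting terms (coefficients in siemens):
  1.436·V_1 - 0.4167·V_3 = 1.099
  0.4221·V_3 - 0.4167·V_1 = 0.004167
Determinant D = (1.436)(0.4221) - (-0.4167)(-0.4167) = 0.4324
V_1 = [(1.099)(0.4221) - (-0.4167)(0.004167)]/D = 1.077 V
V_3 = [(1.436)(0.004167) - (1.099)(-0.4167)]/D = 1.073 V
I_R1 = (V_0 - V_1)/R1 = (10 - 1.077)/9.1 = 0.9806 A
|I_R1| = 0.9806 A

Final answer: |I_R1| = 0.9806 A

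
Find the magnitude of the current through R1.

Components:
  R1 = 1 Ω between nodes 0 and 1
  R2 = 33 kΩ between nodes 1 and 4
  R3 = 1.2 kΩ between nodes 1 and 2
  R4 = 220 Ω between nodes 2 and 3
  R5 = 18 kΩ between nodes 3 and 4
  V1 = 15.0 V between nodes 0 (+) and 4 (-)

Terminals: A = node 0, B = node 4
Nodal analysis, taking node 4 as the 0 V reference.
Source V1 fixes V_0 = 15 V.
KCL at each unknown node (sum of currents leaving = 0; resistances in Ω):
  Node 1: (V_1 - 15)/1 + (V_1 - 0)/33000 + (V_1 - V_2)/1200 = 0
  Node 2: (V_2 - V_1)/1200 + (V_2 - V_3)/220 = 0
  Node 3: (V_3 - V_2)/220 + (V_3 - 0)/18000 = 0
Collecting terms (coefficients in siemens):
  1.001·V_1 - 0.0008333·V_2 = 15
  0.005379·V_2 - 0.0008333·V_1 - 0.004545·V_3 = 0
  0.004601·V_3 - 0.004545·V_2 = 0
Solving these 3 simultaneous equations (Gaussian elimination) gives:
  V_1 = 15 V, V_2 = 14.07 V, V_3 = 13.9 V
I_R1 = (V_0 - V_1)/R1 = (15 - 15)/1 = 0.001227 A
|I_R1| = 0.001227 A

Final answer: |I_R1| = 0.001227 A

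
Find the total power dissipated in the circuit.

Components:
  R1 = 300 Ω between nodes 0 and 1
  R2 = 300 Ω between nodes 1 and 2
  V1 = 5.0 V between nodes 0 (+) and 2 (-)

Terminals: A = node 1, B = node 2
Nodal analysis, taking node 2 as the 0 V reference.
Source V1 fixes V_0 = 5 V.
KCL at each unknown node (sum of currents leaving = 0; resistances in Ω):
  Node 1: (V_1 - 5)/300 + (V_1 - 0)/300 = 0
Collecting terms: 0.006667 × V_1 = 0.01667  =>  V_1 = 2.5 V
Power in each resistor, P = (ΔV)²/R:
  P_R1 = (5 - 2.5)²/300 = 0.02083 W
  P_R2 = (2.5 - 0)²/300 = 0.02083 W
P_total = P_R1 + P_R2 = 0.04167 W

Final answer: 0.04167 W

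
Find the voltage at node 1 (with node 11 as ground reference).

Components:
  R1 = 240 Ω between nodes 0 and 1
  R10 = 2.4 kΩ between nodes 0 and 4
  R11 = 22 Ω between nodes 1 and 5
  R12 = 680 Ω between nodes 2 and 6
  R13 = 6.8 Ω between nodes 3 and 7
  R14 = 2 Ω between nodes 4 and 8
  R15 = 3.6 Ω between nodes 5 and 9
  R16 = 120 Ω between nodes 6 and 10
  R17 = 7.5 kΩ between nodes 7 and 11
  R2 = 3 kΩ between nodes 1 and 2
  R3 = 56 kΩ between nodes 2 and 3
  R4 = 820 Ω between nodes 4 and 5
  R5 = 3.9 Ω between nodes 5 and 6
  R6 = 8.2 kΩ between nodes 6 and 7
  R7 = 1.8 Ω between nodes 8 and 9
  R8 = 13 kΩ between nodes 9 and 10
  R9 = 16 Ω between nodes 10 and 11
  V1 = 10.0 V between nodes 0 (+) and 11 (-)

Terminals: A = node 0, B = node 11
Nodal analysis, taking node 11 as the 0 V reference.
Source V1 fixes V_0 = 10 V.
KCL at each unknown node (sum of currents leaving = 0; resistances in Ω):
  Node 1: (V_1 - 10)/240 + (V_1 - V_2)/3000 + (V_1 - V_5)/22 = 0
  Node 2: (V_2 - V_1)/3000 + (V_2 - V_3)/56000 + (V_2 - V_6)/680 = 0
  Node 3: (V_3 - V_2)/56000 + (V_3 - V_7)/6.8 = 0
  Node 4: (V_4 - V_5)/820 + (V_4 - 10)/2400 + (V_4 - V_8)/2 = 0
  Node 5: (V_5 - V_4)/820 + (V_5 - V_6)/3.9 + (V_5 - V_1)/22 + (V_5 - V_9)/3.6 = 0
  Node 6: (V_6 - V_5)/3.9 + (V_6 - V_7)/8200 + (V_6 - V_2)/680 + (V_6 - V_10)/120 = 0
  Node 7: (V_7 - V_6)/8200 + (V_7 - V_3)/6.8 + (V_7 - 0)/7500 = 0
  Node 8: (V_8 - V_9)/1.8 + (V_8 - V_4)/2 = 0
  Node 9: (V_9 - V_8)/1.8 + (V_9 - V_10)/13000 + (V_9 - V_5)/3.6 = 0
  Node 10: (V_10 - V_9)/13000 + (V_10 - 0)/16 + (V_10 - V_6)/120 = 0
Collecting terms (coefficients in siemens):
  0.04995·V_1 - 0.0003333·V_2 - 0.04545·V_5 = 0.04167
  0.001822·V_2 - 0.0003333·V_1 - 0.00001786·V_3 - 0.001471·V_6 = 0
  0.1471·V_3 - 0.00001786·V_2 - 0.1471·V_7 = 0
  0.5016·V_4 - 0.00122·V_5 - 0.5·V_8 = 0.004167
  0.5809·V_5 - 0.04545·V_1 - 0.00122·V_4 - 0.2564·V_6 - 0.2778·V_9 = 0
  0.2663·V_6 - 0.001471·V_2 - 0.2564·V_5 - 0.000122·V_7 - 0.008333·V_10 = 0
  0.1473·V_7 - 0.1471·V_3 - 0.000122·V_6 = 0
  1.056·V_8 - 0.5·V_4 - 0.5556·V_9 = 0
  0.8334·V_9 - 0.2778·V_5 - 0.5556·V_8 - 0.00007692·V_10 = 0
  0.07091·V_10 - 0.008333·V_6 - 0.00007692·V_9 = 0
Solving these 10 simultaneous equations (Gaussian elimination) gives:
  V_1 = 4.207 V, V_2 = 3.675 V, V_3 = 1.837 V, V_4 = 3.698 V
  V_5 = 3.679 V, V_6 = 3.577 V, V_7 = 1.837 V, V_8 = 3.693 V
  V_9 = 3.688 V, V_10 = 0.4243 V
The requested potential is V_1 = 4.207 V.

Final answer: V_1 = 4.207 V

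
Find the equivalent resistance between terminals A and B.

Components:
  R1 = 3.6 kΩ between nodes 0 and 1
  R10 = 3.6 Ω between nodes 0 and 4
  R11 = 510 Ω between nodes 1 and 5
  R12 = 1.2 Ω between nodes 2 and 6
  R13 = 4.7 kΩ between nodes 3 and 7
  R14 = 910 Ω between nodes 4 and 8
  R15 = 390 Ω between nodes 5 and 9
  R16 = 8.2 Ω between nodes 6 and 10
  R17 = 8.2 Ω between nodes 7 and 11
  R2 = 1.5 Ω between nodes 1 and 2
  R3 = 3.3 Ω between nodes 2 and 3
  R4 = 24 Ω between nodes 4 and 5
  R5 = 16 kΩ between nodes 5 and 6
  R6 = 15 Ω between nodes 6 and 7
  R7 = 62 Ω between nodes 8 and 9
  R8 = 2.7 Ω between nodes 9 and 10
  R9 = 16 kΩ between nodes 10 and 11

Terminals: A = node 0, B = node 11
The network is not a plain series/parallel combination. Inject a 1 A test current into terminal A (node 0) and return it from terminal B (node 11); then R_eq = V_A / (1 A).
Nodal analysis, taking node 11 as the 0 V reference.
Current source I_test pushes 1 A into node 0 and draws it out of node 11.
KCL at each unknown node (sum of currents leaving = 0; resistances in Ω):
  Node 0: (V_0 - V_1)/3600 + (V_0 - V_4)/3.6 - 1 = 0
  Node 1: (V_1 - V_0)/3600 + (V_1 - V_2)/1.5 + (V_1 - V_5)/510 = 0
  Node 2: (V_2 - V_1)/1.5 + (V_2 - V_3)/3.3 + (V_2 - V_6)/1.2 = 0
  Node 3: (V_3 - V_2)/3.3 + (V_3 - V_7)/4700 = 0
  Node 4: (V_4 - V_0)/3.6 + (V_4 - V_5)/24 + (V_4 - V_8)/910 = 0
  Node 5: (V_5 - V_1)/510 + (V_5 - V_4)/24 + (V_5 - V_6)/16000 + (V_5 - V_9)/390 = 0
  Node 6: (V_6 - V_2)/1.2 + (V_6 - V_5)/16000 + (V_6 - V_7)/15 + (V_6 - V_10)/8.2 = 0
  Node 7: (V_7 - V_3)/4700 + (V_7 - V_6)/15 + (V_7 - 0)/8.2 = 0
  Node 8: (V_8 - V_4)/910 + (V_8 - V_9)/62 = 0
  Node 9: (V_9 - V_5)/390 + (V_9 - V_8)/62 + (V_9 - V_10)/2.7 = 0
  Node 10: (V_10 - V_6)/8.2 + (V_10 - V_9)/2.7 + (V_10 - 0)/16000 = 0
Collecting terms (coefficients in siemens):
  0.2781·V_0 - 0.0002778·V_1 - 0.2778·V_4 = 1
  0.6689·V_1 - 0.0002778·V_0 - 0.6667·V_2 - 0.001961·V_5 = 0
  1.803·V_2 - 0.6667·V_1 - 0.303·V_3 - 0.8333·V_6 = 0
  0.3032·V_3 - 0.303·V_2 - 0.0002128·V_7 = 0
  0.3205·V_4 - 0.2778·V_0 - 0.04167·V_5 - 0.001099·V_8 = 0
  0.04625·V_5 - 0.001961·V_1 - 0.04167·V_4 - 0.0000625·V_6 - 0.002564·V_9 = 0
  1.022·V_6 - 0.8333·V_2 - 0.0000625·V_5 - 0.06667·V_7 - 0.122·V_10 = 0
  0.1888·V_7 - 0.0002128·V_3 - 0.06667·V_6 = 0
  0.01723·V_8 - 0.001099·V_4 - 0.01613·V_9 = 0
  0.3891·V_9 - 0.002564·V_5 - 0.01613·V_8 - 0.3704·V_10 = 0
  0.4924·V_10 - 0.122·V_6 - 0.3704·V_9 = 0
Solving these 11 simultaneous equations (Gaussian elimination) gives:
  V_0 = 214.6 V, V_1 = 24.14 V, V_2 = 23.57 V, V_3 = 23.56 V
  V_4 = 211.2 V, V_5 = 193 V, V_6 = 23.11 V, V_7 = 8.186 V
  V_8 = 41.27 V, V_9 = 29.7 V, V_10 = 28.06 V
R_eq = V_0 / 1 A = 214.6 Ω

Final answer: 214.6 Ω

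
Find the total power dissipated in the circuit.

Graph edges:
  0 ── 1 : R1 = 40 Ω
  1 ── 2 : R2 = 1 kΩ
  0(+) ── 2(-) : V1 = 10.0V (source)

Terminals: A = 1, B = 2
Nodal analysis, taking node 2 as the 0 V reference.
Source V1 fixes V_0 = 10 V.
KCL at each unknown node (sum of currents leaving = 0; resistances in Ω):
  Node 1: (V_1 - 10)/40 + (V_1 - 0)/1000 = 0
Collecting terms: 0.026 × V_1 = 0.25  =>  V_1 = 9.615 V
Power in each resistor, P = (ΔV)²/R:
  P_R1 = (10 - 9.615)²/40 = 0.003698 W
  P_R2 = (9.615 - 0)²/1000 = 0.09246 W
P_total = P_R1 + P_R2 = 0.09615 W

Final answer: 0.09615 W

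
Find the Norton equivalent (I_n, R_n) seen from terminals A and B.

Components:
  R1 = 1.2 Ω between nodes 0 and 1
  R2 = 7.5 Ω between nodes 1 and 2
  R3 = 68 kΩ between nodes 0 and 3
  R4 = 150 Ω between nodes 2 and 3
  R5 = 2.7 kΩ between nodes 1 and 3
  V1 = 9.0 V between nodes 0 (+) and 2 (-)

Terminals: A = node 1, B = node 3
Find the Thévenin equivalent first; then I_n = V_th/R_th and R_n = R_th.
Step 1 — V_th is the open-circuit voltage V_A - V_B (nothing connected across the terminals).
Nodal analysis, taking node 2 as the 0 V reference.
Source V1 fixes V_0 = 9 V.
KCL at each unknown node (sum of currents leaving = 0; resistances in Ω):
  Node 1: (V_1 - 9)/1.2 + (V_1 - 0)/7.5 + (V_1 - V_3)/2700 = 0
  Node 3: (V_3 - 9)/68000 + (V_3 - 0)/150 + (V_3 - V_1)/2700 = 0
Collecting terms (coefficients in siemens):
  0.967·V_1 - 0.0003704·V_3 = 7.5
  0.007052·V_3 - 0.0003704·V_1 = 0.0001324
Determinant D = (0.967)(0.007052) - (-0.0003704)(-0.0003704) = 0.006819
V_1 = [(7.5)(0.007052) - (-0.0003704)(0.0001324)]/D = 7.756 V
V_3 = [(0.967)(0.0001324) - (7.5)(-0.0003704)]/D = 0.4261 V
V_th = V_1 - V_3 = 7.756 - 0.4261 = 7.33 V
Step 2 — R_th: zero the source — replace V1 by a short circuit (node 2 merges into node 0) — and find the resistance seen between A (node 1) and B (node 3).
Reduce the network between node 1 (A) and node 3 (B) by series/parallel combination:
  Rp1 = R1 ‖ R2 (parallel, both between nodes 0 and 1) = 1/(1/1.2 + 1/7.5) = 1.034 Ω
  Rp2 = R3 ‖ R4 (parallel, both between nodes 0 and 3) = 1/(1/68000 + 1/150) = 149.7 Ω
  Rs1 = Rp1 + Rp2 (series, joined only at node 0) = 1.034 + 149.7 = 150.7 Ω
  Rp3 = R5 ‖ Rs1 (parallel, both between nodes 1 and 3) = 1/(1/2700 + 1/150.7) = 142.7 Ω
R_th = 142.7 Ω
I_n = V_th/R_th = 7.33/142.7 = 0.05135 A, and R_n = R_th = 142.7 Ω

Final answer: I_n = 0.05135 A, R_n = 142.7 Ω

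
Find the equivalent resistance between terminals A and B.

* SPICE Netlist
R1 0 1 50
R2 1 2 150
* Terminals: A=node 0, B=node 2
Reduce the network between node 0 (A) and node 2 (B) by series/parallel combination:
  Rs1 = R1 + R2 (series, joined only at node 1) = 50 + 150 = 200 Ω
R_eq = 200 Ω

Final answer: 200 Ω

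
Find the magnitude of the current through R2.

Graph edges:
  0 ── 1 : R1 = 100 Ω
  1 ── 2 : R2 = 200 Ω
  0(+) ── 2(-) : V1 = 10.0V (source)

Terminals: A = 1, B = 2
Nodal analysis, taking node 2 as the 0 V reference.
Source V1 fixes V_0 = 10 V.
KCL at each unknown node (sum of currents leaving = 0; resistances in Ω):
  Node 1: (V_1 - 10)/100 + (V_1 - 0)/200 = 0
Collecting terms: 0.015 × V_1 = 0.1  =>  V_1 = 6.667 V
I_R2 = (V_1 - V_2)/R2 = (6.667 - 0)/200 = 0.03333 A
|I_R2| = 0.03333 A

Final answer: |I_R2| = 0.03333 A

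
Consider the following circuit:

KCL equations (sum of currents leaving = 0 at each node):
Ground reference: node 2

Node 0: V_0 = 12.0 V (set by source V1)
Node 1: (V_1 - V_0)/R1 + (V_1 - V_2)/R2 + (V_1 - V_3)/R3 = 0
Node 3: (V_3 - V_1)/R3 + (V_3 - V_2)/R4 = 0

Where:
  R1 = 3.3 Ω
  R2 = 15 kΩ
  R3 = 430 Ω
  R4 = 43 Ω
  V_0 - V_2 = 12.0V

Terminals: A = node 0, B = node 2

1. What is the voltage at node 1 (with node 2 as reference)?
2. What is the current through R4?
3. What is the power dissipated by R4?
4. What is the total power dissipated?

Nodal analysis, taking node 2 as the 0 V reference.
Source V1 fixes V_0 = 12 V.
KCL at each unknown node (sum of currents leaving = 0; resistances in Ω):
  Node 1: (V_1 - 12)/3.3 + (V_1 - 0)/15000 + (V_1 - V_3)/430 = 0
  Node 3: (V_3 - V_1)/430 + (V_3 - 0)/43 = 0
Collecting terms (coefficients in siemens):
  0.3054·V_1 - 0.002326·V_3 = 3.636
  0.02558·V_3 - 0.002326·V_1 = 0
Determinant D = (0.3054)(0.02558) - (-0.002326)(-0.002326) = 0.007808
V_1 = [(3.636)(0.02558) - (-0.002326)(0)]/D = 11.91 V
V_3 = [(0.3054)(0) - (3.636)(-0.002326)]/D = 1.083 V
Part 1:
  Read off the nodal solution: V_1 = 11.91 V
Part 2:
  I_R4 = (V_2 - V_3)/R4 = (0 - 1.083)/43 = -0.02519 A
  Magnitude: I_R4 = 0.02519 A
Part 3:
  I_R4 = (V_2 - V_3)/R4 = (0 - 1.083)/43 = -0.02519 A
  P_R4 = I_R4² × R4 = (-0.02519)² × 43 = 0.02728 W
Part 4:
  Power in each resistor, P = (ΔV)²/R:
    P_R1 = (12 - 11.91)²/3.3 = 0.002228 W
    P_R2 = (11.91 - 0)²/15000 = 0.009463 W
    P_R3 = (11.91 - 1.083)²/430 = 0.2728 W
    P_R4 = (0 - 1.083)²/43 = 0.02728 W
  P_total = P_R1 + P_R2 + P_R3 + P_R4 = 0.3118 W

Final answers:
1. V_1 = 11.91 V
2. I_R4 = 0.02519 A
3. P_R4 = 0.02728 W
4. P_total = 0.3118 W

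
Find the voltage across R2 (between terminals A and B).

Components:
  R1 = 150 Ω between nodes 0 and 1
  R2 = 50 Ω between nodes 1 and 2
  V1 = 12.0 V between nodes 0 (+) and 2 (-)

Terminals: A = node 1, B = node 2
R1 and R2 are in series across V1 (node 0 → node 1 → node 2), and the output A–B is taken across R2, so this is a voltage divider.
Series current: I = V1/(R1 + R2) = 12/(150 + 50) = 12/200 = 0.06 A
V_R2 = I × R2 = V1 × R2/(R1 + R2) = 12 × 50/200 = 3 V

Final answer: 3 V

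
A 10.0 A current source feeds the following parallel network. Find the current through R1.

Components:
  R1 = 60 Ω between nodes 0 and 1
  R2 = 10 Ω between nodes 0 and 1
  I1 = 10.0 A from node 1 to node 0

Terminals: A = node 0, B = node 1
All resistors sit directly between nodes 0 and 1, so they are in parallel and share one voltage V; the full source current 10 A splits among them.
1/R_par = 1/60 + 1/10 = 0.1167 S  =>  R_par = 8.571 Ω
V = I × R_par = 10 × 8.571 = 85.71 V
I_R1 = V/R1 = 85.71/60 = 1.429 A

Final answer: 1.429 A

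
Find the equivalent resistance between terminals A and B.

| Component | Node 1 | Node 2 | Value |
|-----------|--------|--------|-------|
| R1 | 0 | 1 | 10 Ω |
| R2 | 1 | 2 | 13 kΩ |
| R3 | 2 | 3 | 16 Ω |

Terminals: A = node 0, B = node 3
Reduce the network between node 0 (A) and node 3 (B) by series/parallel combination:
  Rs1 = R1 + R2 (series, joined only at node 1) = 10 + 13000 = 13010 Ω
  Rs2 = R3 + Rs1 (series, joined only at node 2) = 16 + 13010 = 13030 Ω
R_eq = 13.03 kΩ

Final answer: 13.03 kΩ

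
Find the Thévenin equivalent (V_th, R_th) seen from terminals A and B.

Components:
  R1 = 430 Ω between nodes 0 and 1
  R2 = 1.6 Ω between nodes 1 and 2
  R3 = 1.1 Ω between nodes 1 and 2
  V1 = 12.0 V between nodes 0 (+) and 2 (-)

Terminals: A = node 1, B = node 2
Step 1 — V_th is the open-circuit voltage V_A - V_B (nothing connected across the terminals).
Nodal analysis, taking node 2 as the 0 V reference.
Source V1 fixes V_0 = 12 V.
KCL at each unknown node (sum of currents leaving = 0; resistances in Ω):
  Node 1: (V_1 - 12)/430 + (V_1 - 0)/1.6 + (V_1 - 0)/1.1 = 0
Collecting terms: 1.536 × V_1 = 0.02791  =>  V_1 = 0.01816 V
V_th = V_1 - V_2 = 0.01816 - 0 = 0.01816 V
Step 2 — R_th: zero the source — replace V1 by a short circuit (node 2 merges into node 0) — and find the resistance seen between A (node 1) and B (node 0).
Reduce the network between node 1 (A) and node 0 (B) by series/parallel combination:
  Rp1 = R1 ‖ R2 ‖ R3 (parallel, all between nodes 0 and 1) = 1/(1/430 + 1/1.6 + 1/1.1) = 0.6509 Ω
R_th = 0.6509 Ω

Final answer: V_th = 0.01816 V, R_th = 0.6509 Ω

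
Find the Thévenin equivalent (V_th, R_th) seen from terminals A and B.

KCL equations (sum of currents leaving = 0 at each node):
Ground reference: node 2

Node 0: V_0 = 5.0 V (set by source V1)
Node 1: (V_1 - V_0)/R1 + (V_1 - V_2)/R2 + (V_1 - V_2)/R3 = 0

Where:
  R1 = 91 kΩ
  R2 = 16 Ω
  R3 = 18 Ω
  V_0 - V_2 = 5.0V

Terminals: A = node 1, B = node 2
Step 1 — V_th is the open-circuit voltage V_A - V_B (nothing connected across the terminals).
Nodal analysis, taking node 2 as the 0 V reference.
Source V1 fixes V_0 = 5 V.
KCL at each unknown node (sum of currents leaving = 0; resistances in Ω):
  Node 1: (V_1 - 5)/91000 + (V_1 - 0)/16 + (V_1 - 0)/18 = 0
Collecting terms: 0.1181 × V_1 = 0.00005495  =>  V_1 = 0.0004654 V
V_th = V_1 - V_2 = 0.0004654 - 0 = 0.0004654 V
Step 2 — R_th: zero the source — replace V1 by a short circuit (node 2 merges into node 0) — and find the resistance seen between A (node 1) and B (node 0).
Reduce the network between node 1 (A) and node 0 (B) by series/parallel combination:
  Rp1 = R1 ‖ R2 ‖ R3 (parallel, all between nodes 0 and 1) = 1/(1/91000 + 1/16 + 1/18) = 8.47 Ω
R_th = 8.47 Ω

Final answer: V_th = 0.0004654 V, R_th = 8.47 Ω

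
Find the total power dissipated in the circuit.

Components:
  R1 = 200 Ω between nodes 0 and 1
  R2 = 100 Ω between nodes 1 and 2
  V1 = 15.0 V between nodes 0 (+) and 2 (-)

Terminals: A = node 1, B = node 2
Nodal analysis, taking node 2 as the 0 V reference.
Source V1 fixes V_0 = 15 V.
KCL at each unknown node (sum of currents leaving = 0; resistances in Ω):
  Node 1: (V_1 - 15)/200 + (V_1 - 0)/100 = 0
Collecting terms: 0.015 × V_1 = 0.075  =>  V_1 = 5 V
Power in each resistor, P = (ΔV)²/R:
  P_R1 = (15 - 5)²/200 = 0.5 W
  P_R2 = (5 - 0)²/100 = 0.25 W
P_total = P_R1 + P_R2 = 0.75 W

Final answer: 0.75 W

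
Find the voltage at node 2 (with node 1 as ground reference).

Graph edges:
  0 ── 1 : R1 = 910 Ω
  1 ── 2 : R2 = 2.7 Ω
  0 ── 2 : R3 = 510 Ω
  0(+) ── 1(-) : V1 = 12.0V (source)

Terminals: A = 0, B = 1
Nodal analysis, taking node 1 as the 0 V reference.
Source V1 fixes V_0 = 12 V.
KCL at each unknown node (sum of currents leaving = 0; resistances in Ω):
  Node 2: (V_2 - 0)/2.7 + (V_2 - 12)/510 = 0
Collecting terms: 0.3723 × V_2 = 0.02353  =>  V_2 = 0.06319 V
The requested potential is V_2 = 0.06319 V.

Final answer: V_2 = 0.06319 V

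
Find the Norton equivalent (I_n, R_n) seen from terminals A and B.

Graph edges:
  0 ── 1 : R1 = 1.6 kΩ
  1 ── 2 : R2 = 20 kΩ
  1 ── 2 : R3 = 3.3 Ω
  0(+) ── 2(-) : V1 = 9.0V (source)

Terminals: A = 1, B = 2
Find the Thévenin equivalent first; then I_n = V_th/R_th and R_n = R_th.
Step 1 — V_th is the open-circuit voltage V_A - V_B (nothing connected across the terminals).
Nodal analysis, taking node 2 as the 0 V reference.
Source V1 fixes V_0 = 9 V.
KCL at each unknown node (sum of currents leaving = 0; resistances in Ω):
  Node 1: (V_1 - 9)/1600 + (V_1 - 0)/20000 + (V_1 - 0)/3.3 = 0
Collecting terms: 0.3037 × V_1 = 0.005625  =>  V_1 = 0.01852 V
V_th = V_1 - V_2 = 0.01852 - 0 = 0.01852 V
Step 2 — R_th: zero the source — replace V1 by a short circuit (node 2 merges into node 0) — and find the resistance seen between A (node 1) and B (node 0).
Reduce the network between node 1 (A) and node 0 (B) by series/parallel combination:
  Rp1 = R1 ‖ R2 ‖ R3 (parallel, all between nodes 0 and 1) = 1/(1/1600 + 1/20000 + 1/3.3) = 3.293 Ω
R_th = 3.293 Ω
I_n = V_th/R_th = 0.01852/3.293 = 0.005625 A, and R_n = R_th = 3.293 Ω

Final answer: I_n = 0.005625 A, R_n = 3.293 Ω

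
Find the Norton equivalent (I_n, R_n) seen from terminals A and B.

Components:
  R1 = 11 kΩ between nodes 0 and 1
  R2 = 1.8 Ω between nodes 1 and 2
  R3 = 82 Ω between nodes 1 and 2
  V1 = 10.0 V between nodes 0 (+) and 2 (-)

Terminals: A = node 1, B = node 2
Find the Thévenin equivalent first; then I_n = V_th/R_th and R_n = R_th.
Step 1 — V_th is the open-circuit voltage V_A - V_B (nothing connected across the terminals).
Nodal analysis, taking node 2 as the 0 V reference.
Source V1 fixes V_0 = 10 V.
KCL at each unknown node (sum of currents leaving = 0; resistances in Ω):
  Node 1: (V_1 - 10)/11000 + (V_1 - 0)/1.8 + (V_1 - 0)/82 = 0
Collecting terms: 0.5678 × V_1 = 0.0009091  =>  V_1 = 0.001601 V
V_th = V_1 - V_2 = 0.001601 - 0 = 0.001601 V
Step 2 — R_th: zero the source — replace V1 by a short circuit (node 2 merges into node 0) — and find the resistance seen between A (node 1) and B (node 0).
Reduce the network between node 1 (A) and node 0 (B) by series/parallel combination:
  Rp1 = R1 ‖ R2 ‖ R3 (parallel, all between nodes 0 and 1) = 1/(1/11000 + 1/1.8 + 1/82) = 1.761 Ω
R_th = 1.761 Ω
I_n = V_th/R_th = 0.001601/1.761 = 0.0009091 A, and R_n = R_th = 1.761 Ω

Final answer: I_n = 0.0009091 A, R_n = 1.761 Ω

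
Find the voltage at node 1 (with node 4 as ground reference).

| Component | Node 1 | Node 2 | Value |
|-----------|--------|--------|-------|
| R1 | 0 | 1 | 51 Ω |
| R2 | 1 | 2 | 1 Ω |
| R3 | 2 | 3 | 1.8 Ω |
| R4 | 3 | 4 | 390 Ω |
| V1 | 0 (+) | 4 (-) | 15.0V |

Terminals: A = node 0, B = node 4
Nodal analysis, taking node 4 as the 0 V reference.
Source V1 fixes V_0 = 15 V.
KCL at each unknown node (sum of currents leaving = 0; resistances in Ω):
  Node 1: (V_1 - 15)/51 + (V_1 - V_2)/1 = 0
  Node 2: (V_2 - V_1)/1 + (V_2 - V_3)/1.8 = 0
  Node 3: (V_3 - V_2)/1.8 + (V_3 - 0)/390 = 0
Collecting terms (coefficients in siemens):
  1.02·V_1 - 1·V_2 = 0.2941
  1.556·V_2 - 1·V_1 - 0.5556·V_3 = 0
  0.5581·V_3 - 0.5556·V_2 = 0
Solving these 3 simultaneous equations (Gaussian elimination) gives:
  V_1 = 13.28 V, V_2 = 13.24 V, V_3 = 13.18 V
The requested potential is V_1 = 13.28 V.

Final answer: V_1 = 13.28 V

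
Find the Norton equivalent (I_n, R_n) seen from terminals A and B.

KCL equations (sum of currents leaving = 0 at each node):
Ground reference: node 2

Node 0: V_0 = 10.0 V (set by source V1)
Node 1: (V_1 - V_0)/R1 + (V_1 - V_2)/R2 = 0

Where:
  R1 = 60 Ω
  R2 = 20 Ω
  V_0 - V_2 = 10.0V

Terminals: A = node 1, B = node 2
Find the Thévenin equivalent first; then I_n = V_th/R_th and R_n = R_th.
Step 1 — V_th is the open-circuit voltage V_A - V_B (nothing connected across the terminals).
Nodal analysis, taking node 2 as the 0 V reference.
Source V1 fixes V_0 = 10 V.
KCL at each unknown node (sum of currents leaving = 0; resistances in Ω):
  Node 1: (V_1 - 10)/60 + (V_1 - 0)/20 = 0
Collecting terms: 0.06667 × V_1 = 0.1667  =>  V_1 = 2.5 V
V_th = V_1 - V_2 = 2.5 - 0 = 2.5 V
Step 2 — R_th: zero the source — replace V1 by a short circuit (node 2 merges into node 0) — and find the resistance seen between A (node 1) and B (node 0).
Reduce the network between node 1 (A) and node 0 (B) by series/parallel combination:
  Rp1 = R1 ‖ R2 (parallel, both between nodes 0 and 1) = 1/(1/60 + 1/20) = 15 Ω
R_th = 15 Ω
I_n = V_th/R_th = 2.5/15 = 0.1667 A, and R_n = R_th = 15 Ω

Final answer: I_n = 0.1667 A, R_n = 15 Ω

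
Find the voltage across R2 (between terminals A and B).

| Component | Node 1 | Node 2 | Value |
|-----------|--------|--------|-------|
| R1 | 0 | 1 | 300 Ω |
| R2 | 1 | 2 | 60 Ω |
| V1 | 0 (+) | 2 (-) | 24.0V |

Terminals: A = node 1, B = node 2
R1 and R2 are in series across V1 (node 0 → node 1 → node 2), and the output A–B is taken across R2, so this is a voltage divider.
Series current: I = V1/(R1 + R2) = 24/(300 + 60) = 24/360 = 0.06667 A
V_R2 = I × R2 = V1 × R2/(R1 + R2) = 24 × 60/360 = 4 V

Final answer: 4 V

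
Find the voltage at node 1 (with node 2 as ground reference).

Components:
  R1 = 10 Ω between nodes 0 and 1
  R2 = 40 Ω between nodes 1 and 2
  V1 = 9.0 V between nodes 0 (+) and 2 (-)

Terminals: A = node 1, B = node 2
Nodal analysis, taking node 2 as the 0 V reference.
Source V1 fixes V_0 = 9 V.
KCL at each unknown node (sum of currents leaving = 0; resistances in Ω):
  Node 1: (V_1 - 9)/10 + (V_1 - 0)/40 = 0
Collecting terms: 0.125 × V_1 = 0.9  =>  V_1 = 7.2 V
The requested potential is V_1 = 7.2 V.

Final answer: V_1 = 7.2 V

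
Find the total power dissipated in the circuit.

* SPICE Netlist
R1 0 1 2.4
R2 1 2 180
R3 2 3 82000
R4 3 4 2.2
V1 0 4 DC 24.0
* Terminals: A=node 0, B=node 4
Nodal analysis, taking node 4 as the 0 V reference.
Source V1 fixes V_0 = 24 V.
KCL at each unknown node (sum of currents leaving = 0; resistances in Ω):
  Node 1: (V_1 - 24)/2.4 + (V_1 - V_2)/180 = 0
  Node 2: (V_2 - V_1)/180 + (V_2 - V_3)/82000 = 0
  Node 3: (V_3 - V_2)/82000 + (V_3 - 0)/2.2 = 0
Collecting terms (coefficients in siemens):
  0.4222·V_1 - 0.005556·V_2 = 10
  0.005568·V_2 - 0.005556·V_1 - 0.0000122·V_3 = 0
  0.4546·V_3 - 0.0000122·V_2 = 0
Solving these 3 simultaneous equations (Gaussian elimination) gives:
  V_1 = 24 V, V_2 = 23.95 V, V_3 = 0.0006425 V
Power in each resistor, P = (ΔV)²/R:
  P_R1 = (24 - 24)²/2.4 = 0.0000002047 W
  P_R2 = (24 - 23.95)²/180 = 0.00001535 W
  P_R3 = (23.95 - 0.0006425)²/82000 = 0.006993 W
  P_R4 = (0.0006425 - 0)²/2.2 = 0.0000001876 W
P_total = P_R1 + P_R2 + P_R3 + P_R4 = 0.007009 W

Final answer: 0.007009 W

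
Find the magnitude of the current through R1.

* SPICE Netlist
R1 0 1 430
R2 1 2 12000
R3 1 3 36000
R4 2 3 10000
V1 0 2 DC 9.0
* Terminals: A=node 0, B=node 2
Nodal analysis, taking node 2 as the 0 V reference.
Source V1 fixes V_0 = 9 V.
KCL at each unknown node (sum of currents leaving = 0; resistances in Ω):
  Node 1: (V_1 - 9)/430 + (V_1 - 0)/12000 + (V_1 - V_3)/36000 = 0
  Node 3: (V_3 - V_1)/36000 + (V_3 - 0)/10000 = 0
Collecting terms (coefficients in siemens):
  0.002437·V_1 - 0.00002778·V_3 = 0.02093
  0.0001278·V_3 - 0.00002778·V_1 = 0
Determinant D = (0.002437)(0.0001278) - (-0.00002778)(-0.00002778) = 0.0000003106
V_1 = [(0.02093)(0.0001278) - (-0.00002778)(0)]/D = 8.611 V
V_3 = [(0.002437)(0) - (0.02093)(-0.00002778)]/D = 1.872 V
I_R1 = (V_0 - V_1)/R1 = (9 - 8.611)/430 = 0.0009048 A
|I_R1| = 0.0009048 A

Final answer: |I_R1| = 0.0009048 A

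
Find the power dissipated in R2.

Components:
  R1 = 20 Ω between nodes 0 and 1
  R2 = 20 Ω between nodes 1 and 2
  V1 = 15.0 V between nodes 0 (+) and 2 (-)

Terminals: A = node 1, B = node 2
Nodal analysis, taking node 2 as the 0 V reference.
Source V1 fixes V_0 = 15 V.
KCL at each unknown node (sum of currents leaving = 0; resistances in Ω):
  Node 1: (V_1 - 15)/20 + (V_1 - 0)/20 = 0
Collecting terms: 0.1 × V_1 = 0.75  =>  V_1 = 7.5 V
I_R2 = (V_1 - V_2)/R2 = (7.5 - 0)/20 = 0.375 A
P_R2 = I_R2² × R2 = (0.375)² × 20 = 2.812 W

Final answer: 2.812 W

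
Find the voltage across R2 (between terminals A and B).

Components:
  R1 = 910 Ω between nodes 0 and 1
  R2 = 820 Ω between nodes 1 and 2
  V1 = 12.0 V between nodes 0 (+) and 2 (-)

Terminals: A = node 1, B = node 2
R1 and R2 are in series across V1 (node 0 → node 1 → node 2), and the output A–B is taken across R2, so this is a voltage divider.
Series current: I = V1/(R1 + R2) = 12/(910 + 820) = 12/1730 = 0.006936 A
V_R2 = I × R2 = V1 × R2/(R1 + R2) = 12 × 820/1730 = 5.688 V

Final answer: 5.688 V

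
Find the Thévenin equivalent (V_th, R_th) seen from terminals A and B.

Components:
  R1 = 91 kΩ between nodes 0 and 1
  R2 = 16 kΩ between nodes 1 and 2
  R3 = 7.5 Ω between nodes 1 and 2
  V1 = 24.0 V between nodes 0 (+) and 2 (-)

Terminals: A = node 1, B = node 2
Step 1 — V_th is the open-circuit voltage V_A - V_B (nothing connected across the terminals).
Nodal analysis, taking node 2 as the 0 V reference.
Source V1 fixes V_0 = 24 V.
KCL at each unknown node (sum of currents leaving = 0; resistances in Ω):
  Node 1: (V_1 - 24)/91000 + (V_1 - 0)/16000 + (V_1 - 0)/7.5 = 0
Collecting terms: 0.1334 × V_1 = 0.0002637  =>  V_1 = 0.001977 V
V_th = V_1 - V_2 = 0.001977 - 0 = 0.001977 V
Step 2 — R_th: zero the source — replace V1 by a short circuit (node 2 merges into node 0) — and find the resistance seen between A (node 1) and B (node 0).
Reduce the network between node 1 (A) and node 0 (B) by series/parallel combination:
  Rp1 = R1 ‖ R2 ‖ R3 (parallel, all between nodes 0 and 1) = 1/(1/91000 + 1/16000 + 1/7.5) = 7.496 Ω
R_th = 7.496 Ω

Final answer: V_th = 0.001977 V, R_th = 7.496 Ω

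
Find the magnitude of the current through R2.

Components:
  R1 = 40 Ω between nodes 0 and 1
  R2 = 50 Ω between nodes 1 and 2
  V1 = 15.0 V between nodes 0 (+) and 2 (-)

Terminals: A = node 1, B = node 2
Nodal analysis, taking node 2 as the 0 V reference.
Source V1 fixes V_0 = 15 V.
KCL at each unknown node (sum of currents leaving = 0; resistances in Ω):
  Node 1: (V_1 - 15)/40 + (V_1 - 0)/50 = 0
Collecting terms: 0.045 × V_1 = 0.375  =>  V_1 = 8.333 V
I_R2 = (V_1 - V_2)/R2 = (8.333 - 0)/50 = 0.1667 A
|I_R2| = 0.1667 A

Final answer: |I_R2| = 0.1667 A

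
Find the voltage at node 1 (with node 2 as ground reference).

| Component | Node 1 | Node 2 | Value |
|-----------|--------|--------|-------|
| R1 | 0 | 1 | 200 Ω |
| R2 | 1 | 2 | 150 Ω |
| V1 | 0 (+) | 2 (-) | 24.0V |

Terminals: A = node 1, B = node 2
Nodal analysis, taking node 2 as the 0 V reference.
Source V1 fixes V_0 = 24 V.
KCL at each unknown node (sum of currents leaving = 0; resistances in Ω):
  Node 1: (V_1 - 24)/200 + (V_1 - 0)/150 = 0
Collecting terms: 0.01167 × V_1 = 0.12  =>  V_1 = 10.29 V
The requested potential is V_1 = 10.29 V.

Final answer: V_1 = 10.29 V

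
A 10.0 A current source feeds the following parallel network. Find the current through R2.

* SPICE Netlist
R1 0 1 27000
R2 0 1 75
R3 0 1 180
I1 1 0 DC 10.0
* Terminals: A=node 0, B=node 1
All resistors sit directly between nodes 0 and 1, so they are in parallel and share one voltage V; the full source current 10 A splits among them.
1/R_par = 1/27000 + 1/75 + 1/180 = 0.01893 S  =>  R_par = 52.84 Ω
V = I × R_par = 10 × 52.84 = 528.4 V
I_R2 = V/R2 = 528.4/75 = 7.045 A

Final answer: 7.045 A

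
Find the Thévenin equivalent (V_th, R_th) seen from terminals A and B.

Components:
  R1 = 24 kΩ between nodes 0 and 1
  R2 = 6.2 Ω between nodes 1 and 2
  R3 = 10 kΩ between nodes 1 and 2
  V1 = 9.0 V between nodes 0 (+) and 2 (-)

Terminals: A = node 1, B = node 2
Step 1 — V_th is the open-circuit voltage V_A - V_B (nothing connected across the terminals).
Nodal analysis, taking node 2 as the 0 V reference.
Source V1 fixes V_0 = 9 V.
KCL at each unknown node (sum of currents leaving = 0; resistances in Ω):
  Node 1: (V_1 - 9)/24000 + (V_1 - 0)/6.2 + (V_1 - 0)/10000 = 0
Collecting terms: 0.1614 × V_1 = 0.000375  =>  V_1 = 0.002323 V
V_th = V_1 - V_2 = 0.002323 - 0 = 0.002323 V
Step 2 — R_th: zero the source — replace V1 by a short circuit (node 2 merges into node 0) — and find the resistance seen between A (node 1) and B (node 0).
Reduce the network between node 1 (A) and node 0 (B) by series/parallel combination:
  Rp1 = R1 ‖ R2 ‖ R3 (parallel, all between nodes 0 and 1) = 1/(1/24000 + 1/6.2 + 1/10000) = 6.195 Ω
R_th = 6.195 Ω

Final answer: V_th = 0.002323 V, R_th = 6.195 Ω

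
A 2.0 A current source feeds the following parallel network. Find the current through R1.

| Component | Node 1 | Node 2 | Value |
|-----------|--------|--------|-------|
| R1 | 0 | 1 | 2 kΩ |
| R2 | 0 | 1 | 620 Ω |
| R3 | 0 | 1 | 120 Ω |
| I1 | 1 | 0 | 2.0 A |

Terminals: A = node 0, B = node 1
All resistors sit directly between nodes 0 and 1, so they are in parallel and share one voltage V; the full source current 2 A splits among them.
1/R_par = 1/2000 + 1/620 + 1/120 = 0.01045 S  =>  R_par = 95.73 Ω
V = I × R_par = 2 × 95.73 = 191.5 V
I_R1 = V/R1 = 191.5/2000 = 0.09573 A

Final answer: 0.09573 A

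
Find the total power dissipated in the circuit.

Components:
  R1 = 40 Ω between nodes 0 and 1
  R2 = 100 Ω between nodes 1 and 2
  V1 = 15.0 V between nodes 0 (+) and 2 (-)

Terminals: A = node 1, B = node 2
Nodal analysis, taking node 2 as the 0 V reference.
Source V1 fixes V_0 = 15 V.
KCL at each unknown node (sum of currents leaving = 0; resistances in Ω):
  Node 1: (V_1 - 15)/40 + (V_1 - 0)/100 = 0
Collecting terms: 0.035 × V_1 = 0.375  =>  V_1 = 10.71 V
Power in each resistor, P = (ΔV)²/R:
  P_R1 = (15 - 10.71)²/40 = 0.4592 W
  P_R2 = (10.71 - 0)²/100 = 1.148 W
P_total = P_R1 + P_R2 = 1.607 W

Final answer: 1.607 W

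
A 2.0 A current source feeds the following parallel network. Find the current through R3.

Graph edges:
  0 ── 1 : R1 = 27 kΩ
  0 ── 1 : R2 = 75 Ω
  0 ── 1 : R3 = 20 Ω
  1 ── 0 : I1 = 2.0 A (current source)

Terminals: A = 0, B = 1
All resistors sit directly between nodes 0 and 1, so they are in parallel and share one voltage V; the full source current 2 A splits among them.
1/R_par = 1/27000 + 1/75 + 1/20 = 0.06337 S  =>  R_par = 15.78 Ω
V = I × R_par = 2 × 15.78 = 31.56 V
I_R3 = V/R3 = 31.56/20 = 1.578 A

Final answer: 1.578 A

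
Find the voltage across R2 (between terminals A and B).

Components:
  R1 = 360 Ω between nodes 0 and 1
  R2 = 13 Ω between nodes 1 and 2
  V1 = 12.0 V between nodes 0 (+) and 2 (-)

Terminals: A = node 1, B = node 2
R1 and R2 are in series across V1 (node 0 → node 1 → node 2), and the output A–B is taken across R2, so this is a voltage divider.
Series current: I = V1/(R1 + R2) = 12/(360 + 13) = 12/373 = 0.03217 A
V_R2 = I × R2 = V1 × R2/(R1 + R2) = 12 × 13/373 = 0.4182 V

Final answer: 0.4182 V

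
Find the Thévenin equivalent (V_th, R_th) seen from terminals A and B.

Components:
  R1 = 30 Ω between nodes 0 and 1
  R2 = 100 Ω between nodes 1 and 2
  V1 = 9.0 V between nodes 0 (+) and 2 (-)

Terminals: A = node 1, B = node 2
Step 1 — V_th is the open-circuit voltage V_A - V_B (nothing connected across the terminals).
Nodal analysis, taking node 2 as the 0 V reference.
Source V1 fixes V_0 = 9 V.
KCL at each unknown node (sum of currents leaving = 0; resistances in Ω):
  Node 1: (V_1 - 9)/30 + (V_1 - 0)/100 = 0
Collecting terms: 0.04333 × V_1 = 0.3  =>  V_1 = 6.923 V
V_th = V_1 - V_2 = 6.923 - 0 = 6.923 V
Step 2 — R_th: zero the source — replace V1 by a short circuit (node 2 merges into node 0) — and find the resistance seen between A (node 1) and B (node 0).
Reduce the network between node 1 (A) and node 0 (B) by series/parallel combination:
  Rp1 = R1 ‖ R2 (parallel, both between nodes 0 and 1) = 1/(1/30 + 1/100) = 23.08 Ω
R_th = 23.08 Ω

Final answer: V_th = 6.923 V, R_th = 23.08 Ω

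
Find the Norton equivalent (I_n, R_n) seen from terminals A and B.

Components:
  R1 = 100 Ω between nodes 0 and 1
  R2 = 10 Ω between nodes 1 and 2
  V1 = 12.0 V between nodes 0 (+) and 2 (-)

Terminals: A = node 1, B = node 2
Find the Thévenin equivalent first; then I_n = V_th/R_th and R_n = R_th.
Step 1 — V_th is the open-circuit voltage V_A - V_B (nothing connected across the terminals).
Nodal analysis, taking node 2 as the 0 V reference.
Source V1 fixes V_0 = 12 V.
KCL at each unknown node (sum of currents leaving = 0; resistances in Ω):
  Node 1: (V_1 - 12)/100 + (V_1 - 0)/10 = 0
Collecting terms: 0.11 × V_1 = 0.12  =>  V_1 = 1.091 V
V_th = V_1 - V_2 = 1.091 - 0 = 1.091 V
Step 2 — R_th: zero the source — replace V1 by a short circuit (node 2 merges into node 0) — and find the resistance seen between A (node 1) and B (node 0).
Reduce the network between node 1 (A) and node 0 (B) by series/parallel combination:
  Rp1 = R1 ‖ R2 (parallel, both between nodes 0 and 1) = 1/(1/100 + 1/10) = 9.091 Ω
R_th = 9.091 Ω
I_n = V_th/R_th = 1.091/9.091 = 0.12 A, and R_n = R_th = 9.091 Ω

Final answer: I_n = 0.12 A, R_n = 9.091 Ω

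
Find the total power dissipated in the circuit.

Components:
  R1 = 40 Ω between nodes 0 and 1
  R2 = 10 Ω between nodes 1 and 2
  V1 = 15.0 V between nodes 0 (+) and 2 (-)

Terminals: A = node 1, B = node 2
Nodal analysis, taking node 2 as the 0 V reference.
Source V1 fixes V_0 = 15 V.
KCL at each unknown node (sum of currents leaving = 0; resistances in Ω):
  Node 1: (V_1 - 15)/40 + (V_1 - 0)/10 = 0
Collecting terms: 0.125 × V_1 = 0.375  =>  V_1 = 3 V
Power in each resistor, P = (ΔV)²/R:
  P_R1 = (15 - 3)²/40 = 3.6 W
  P_R2 = (3 - 0)²/10 = 0.9 W
P_total = P_R1 + P_R2 = 4.5 W

Final answer: 4.5 W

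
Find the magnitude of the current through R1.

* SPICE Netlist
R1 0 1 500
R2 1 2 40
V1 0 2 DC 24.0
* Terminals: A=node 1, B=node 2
Nodal analysis, taking node 2 as the 0 V reference.
Source V1 fixes V_0 = 24 V.
KCL at each unknown node (sum of currents leaving = 0; resistances in Ω):
  Node 1: (V_1 - 24)/500 + (V_1 - 0)/40 = 0
Collecting terms: 0.027 × V_1 = 0.048  =>  V_1 = 1.778 V
I_R1 = (V_0 - V_1)/R1 = (24 - 1.778)/500 = 0.04444 A
|I_R1| = 0.04444 A

Final answer: |I_R1| = 0.04444 A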